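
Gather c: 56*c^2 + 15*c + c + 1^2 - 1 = 56*c^2 + 16*c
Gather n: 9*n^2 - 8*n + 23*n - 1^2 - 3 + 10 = 9*n^2 + 15*n + 6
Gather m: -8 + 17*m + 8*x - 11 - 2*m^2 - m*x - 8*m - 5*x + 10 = -2*m^2 + m*(9 - x) + 3*x - 9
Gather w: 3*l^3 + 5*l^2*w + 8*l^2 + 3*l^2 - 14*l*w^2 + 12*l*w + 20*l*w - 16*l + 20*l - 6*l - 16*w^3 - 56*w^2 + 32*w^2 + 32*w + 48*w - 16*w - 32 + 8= 3*l^3 + 11*l^2 - 2*l - 16*w^3 + w^2*(-14*l - 24) + w*(5*l^2 + 32*l + 64) - 24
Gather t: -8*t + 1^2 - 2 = -8*t - 1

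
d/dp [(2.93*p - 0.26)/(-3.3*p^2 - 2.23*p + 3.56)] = (9.669*p^2 - 1.716*p + 9.851)/(10.89*p^4 + 14.718*p^3 - 18.5231*p^2 - 15.8776*p + 12.6736)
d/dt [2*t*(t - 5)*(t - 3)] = 6*t^2 - 32*t + 30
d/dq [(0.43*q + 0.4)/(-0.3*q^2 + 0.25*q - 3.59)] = (0.129*q^2 + 0.24*q - 1.6437)/(0.09*q^4 - 0.15*q^3 + 2.2165*q^2 - 1.795*q + 12.8881)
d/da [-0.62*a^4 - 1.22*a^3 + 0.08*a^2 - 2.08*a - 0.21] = -2.48*a^3 - 3.66*a^2 + 0.16*a - 2.08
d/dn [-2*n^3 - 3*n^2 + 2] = 6*n*(-n - 1)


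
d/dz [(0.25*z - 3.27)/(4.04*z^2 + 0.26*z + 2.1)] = (-1.01*z^2 + 26.4216*z + 1.3752)/(16.3216*z^4 + 2.1008*z^3 + 17.0356*z^2 + 1.092*z + 4.41)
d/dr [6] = 0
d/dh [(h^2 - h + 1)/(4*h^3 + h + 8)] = ((2*h - 1)*(4*h^3 + h + 8) - (12*h^2 + 1)*(h^2 - h + 1))/(4*h^3 + h + 8)^2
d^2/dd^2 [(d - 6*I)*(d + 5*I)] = 2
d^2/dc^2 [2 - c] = 0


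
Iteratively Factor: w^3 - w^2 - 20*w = (w)*(w^2 - w - 20) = w*(w - 5)*(w + 4)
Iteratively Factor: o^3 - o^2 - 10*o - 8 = (o + 1)*(o^2 - 2*o - 8) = (o + 1)*(o + 2)*(o - 4)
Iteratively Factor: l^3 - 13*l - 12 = (l - 4)*(l^2 + 4*l + 3) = (l - 4)*(l + 3)*(l + 1)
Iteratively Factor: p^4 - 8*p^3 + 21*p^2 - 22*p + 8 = (p - 4)*(p^3 - 4*p^2 + 5*p - 2) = (p - 4)*(p - 1)*(p^2 - 3*p + 2) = (p - 4)*(p - 2)*(p - 1)*(p - 1)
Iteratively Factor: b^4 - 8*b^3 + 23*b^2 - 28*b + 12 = (b - 3)*(b^3 - 5*b^2 + 8*b - 4) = (b - 3)*(b - 2)*(b^2 - 3*b + 2) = (b - 3)*(b - 2)^2*(b - 1)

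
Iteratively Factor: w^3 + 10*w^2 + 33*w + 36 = (w + 4)*(w^2 + 6*w + 9) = (w + 3)*(w + 4)*(w + 3)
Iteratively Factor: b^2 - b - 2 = (b + 1)*(b - 2)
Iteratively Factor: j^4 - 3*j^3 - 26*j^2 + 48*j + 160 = (j + 4)*(j^3 - 7*j^2 + 2*j + 40) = (j + 2)*(j + 4)*(j^2 - 9*j + 20) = (j - 4)*(j + 2)*(j + 4)*(j - 5)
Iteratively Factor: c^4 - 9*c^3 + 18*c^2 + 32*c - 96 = (c - 4)*(c^3 - 5*c^2 - 2*c + 24) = (c - 4)^2*(c^2 - c - 6) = (c - 4)^2*(c + 2)*(c - 3)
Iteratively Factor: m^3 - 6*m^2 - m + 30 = (m + 2)*(m^2 - 8*m + 15) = (m - 3)*(m + 2)*(m - 5)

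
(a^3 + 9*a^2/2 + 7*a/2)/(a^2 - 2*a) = (2*a^2 + 9*a + 7)/(2*(a - 2))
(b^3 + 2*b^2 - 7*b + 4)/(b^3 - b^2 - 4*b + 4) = (b^2 + 3*b - 4)/(b^2 - 4)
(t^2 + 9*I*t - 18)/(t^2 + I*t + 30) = (t + 3*I)/(t - 5*I)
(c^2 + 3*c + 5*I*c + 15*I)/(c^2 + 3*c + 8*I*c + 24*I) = (c + 5*I)/(c + 8*I)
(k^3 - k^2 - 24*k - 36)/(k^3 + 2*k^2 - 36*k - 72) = (k + 3)/(k + 6)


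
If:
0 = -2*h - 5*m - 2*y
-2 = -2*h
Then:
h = 1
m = -2*y/5 - 2/5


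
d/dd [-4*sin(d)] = -4*cos(d)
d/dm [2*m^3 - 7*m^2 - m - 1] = 6*m^2 - 14*m - 1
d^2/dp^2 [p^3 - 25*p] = 6*p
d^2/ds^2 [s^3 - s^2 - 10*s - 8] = 6*s - 2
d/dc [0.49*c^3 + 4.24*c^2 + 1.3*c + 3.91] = 1.47*c^2 + 8.48*c + 1.3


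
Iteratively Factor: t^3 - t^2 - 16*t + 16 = (t - 1)*(t^2 - 16) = (t - 1)*(t + 4)*(t - 4)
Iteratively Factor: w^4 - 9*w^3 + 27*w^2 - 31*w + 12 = (w - 4)*(w^3 - 5*w^2 + 7*w - 3) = (w - 4)*(w - 1)*(w^2 - 4*w + 3) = (w - 4)*(w - 3)*(w - 1)*(w - 1)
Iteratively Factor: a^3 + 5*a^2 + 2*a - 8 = (a - 1)*(a^2 + 6*a + 8) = (a - 1)*(a + 2)*(a + 4)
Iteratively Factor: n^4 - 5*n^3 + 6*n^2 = (n)*(n^3 - 5*n^2 + 6*n) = n^2*(n^2 - 5*n + 6) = n^2*(n - 3)*(n - 2)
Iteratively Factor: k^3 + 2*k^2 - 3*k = (k + 3)*(k^2 - k) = (k - 1)*(k + 3)*(k)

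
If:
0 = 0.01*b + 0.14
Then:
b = -14.00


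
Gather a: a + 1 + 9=a + 10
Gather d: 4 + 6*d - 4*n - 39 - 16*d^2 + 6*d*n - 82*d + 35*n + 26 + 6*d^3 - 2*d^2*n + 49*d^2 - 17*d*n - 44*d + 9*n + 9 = 6*d^3 + d^2*(33 - 2*n) + d*(-11*n - 120) + 40*n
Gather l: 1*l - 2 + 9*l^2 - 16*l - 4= 9*l^2 - 15*l - 6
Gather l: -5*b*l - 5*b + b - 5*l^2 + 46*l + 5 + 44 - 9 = -4*b - 5*l^2 + l*(46 - 5*b) + 40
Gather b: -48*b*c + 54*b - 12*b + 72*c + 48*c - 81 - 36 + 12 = b*(42 - 48*c) + 120*c - 105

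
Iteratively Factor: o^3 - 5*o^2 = (o - 5)*(o^2) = o*(o - 5)*(o)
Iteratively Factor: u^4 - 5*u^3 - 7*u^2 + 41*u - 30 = (u + 3)*(u^3 - 8*u^2 + 17*u - 10) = (u - 5)*(u + 3)*(u^2 - 3*u + 2) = (u - 5)*(u - 1)*(u + 3)*(u - 2)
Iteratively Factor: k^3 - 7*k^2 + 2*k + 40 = (k - 4)*(k^2 - 3*k - 10) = (k - 4)*(k + 2)*(k - 5)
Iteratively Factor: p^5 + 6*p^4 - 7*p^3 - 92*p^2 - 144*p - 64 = (p - 4)*(p^4 + 10*p^3 + 33*p^2 + 40*p + 16) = (p - 4)*(p + 4)*(p^3 + 6*p^2 + 9*p + 4) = (p - 4)*(p + 4)^2*(p^2 + 2*p + 1) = (p - 4)*(p + 1)*(p + 4)^2*(p + 1)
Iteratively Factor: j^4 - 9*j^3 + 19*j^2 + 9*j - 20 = (j - 5)*(j^3 - 4*j^2 - j + 4) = (j - 5)*(j - 4)*(j^2 - 1) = (j - 5)*(j - 4)*(j - 1)*(j + 1)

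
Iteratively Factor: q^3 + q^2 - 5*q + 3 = (q - 1)*(q^2 + 2*q - 3) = (q - 1)^2*(q + 3)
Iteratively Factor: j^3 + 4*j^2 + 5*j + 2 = (j + 2)*(j^2 + 2*j + 1) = (j + 1)*(j + 2)*(j + 1)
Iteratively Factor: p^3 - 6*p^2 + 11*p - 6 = (p - 3)*(p^2 - 3*p + 2) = (p - 3)*(p - 2)*(p - 1)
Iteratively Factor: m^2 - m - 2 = (m + 1)*(m - 2)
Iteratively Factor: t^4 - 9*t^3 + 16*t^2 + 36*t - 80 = (t + 2)*(t^3 - 11*t^2 + 38*t - 40) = (t - 4)*(t + 2)*(t^2 - 7*t + 10) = (t - 5)*(t - 4)*(t + 2)*(t - 2)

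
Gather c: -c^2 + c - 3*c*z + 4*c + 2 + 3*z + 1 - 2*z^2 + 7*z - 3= -c^2 + c*(5 - 3*z) - 2*z^2 + 10*z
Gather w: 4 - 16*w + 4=8 - 16*w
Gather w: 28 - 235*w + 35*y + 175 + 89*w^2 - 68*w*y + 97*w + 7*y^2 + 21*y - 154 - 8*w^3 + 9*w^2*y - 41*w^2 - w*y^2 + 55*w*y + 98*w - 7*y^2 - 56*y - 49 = -8*w^3 + w^2*(9*y + 48) + w*(-y^2 - 13*y - 40)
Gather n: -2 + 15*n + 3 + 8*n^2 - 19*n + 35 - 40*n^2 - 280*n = -32*n^2 - 284*n + 36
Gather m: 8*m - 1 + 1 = 8*m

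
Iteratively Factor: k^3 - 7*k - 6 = (k + 1)*(k^2 - k - 6) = (k - 3)*(k + 1)*(k + 2)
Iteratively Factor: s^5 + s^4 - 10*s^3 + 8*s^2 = (s - 1)*(s^4 + 2*s^3 - 8*s^2) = s*(s - 1)*(s^3 + 2*s^2 - 8*s) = s^2*(s - 1)*(s^2 + 2*s - 8) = s^2*(s - 2)*(s - 1)*(s + 4)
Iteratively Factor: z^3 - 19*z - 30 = (z + 2)*(z^2 - 2*z - 15) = (z - 5)*(z + 2)*(z + 3)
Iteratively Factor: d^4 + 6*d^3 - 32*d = (d)*(d^3 + 6*d^2 - 32) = d*(d - 2)*(d^2 + 8*d + 16) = d*(d - 2)*(d + 4)*(d + 4)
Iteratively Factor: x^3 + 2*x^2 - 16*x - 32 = (x - 4)*(x^2 + 6*x + 8) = (x - 4)*(x + 4)*(x + 2)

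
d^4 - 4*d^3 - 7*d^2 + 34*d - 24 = (d - 4)*(d - 2)*(d - 1)*(d + 3)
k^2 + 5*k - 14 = (k - 2)*(k + 7)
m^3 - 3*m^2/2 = m^2*(m - 3/2)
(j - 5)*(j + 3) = j^2 - 2*j - 15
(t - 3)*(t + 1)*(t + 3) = t^3 + t^2 - 9*t - 9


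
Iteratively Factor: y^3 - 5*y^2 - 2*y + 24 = (y - 4)*(y^2 - y - 6) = (y - 4)*(y - 3)*(y + 2)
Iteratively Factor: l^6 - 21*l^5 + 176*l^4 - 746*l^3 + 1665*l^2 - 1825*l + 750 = (l - 5)*(l^5 - 16*l^4 + 96*l^3 - 266*l^2 + 335*l - 150) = (l - 5)*(l - 3)*(l^4 - 13*l^3 + 57*l^2 - 95*l + 50) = (l - 5)^2*(l - 3)*(l^3 - 8*l^2 + 17*l - 10) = (l - 5)^2*(l - 3)*(l - 1)*(l^2 - 7*l + 10) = (l - 5)^2*(l - 3)*(l - 2)*(l - 1)*(l - 5)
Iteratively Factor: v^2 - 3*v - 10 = (v - 5)*(v + 2)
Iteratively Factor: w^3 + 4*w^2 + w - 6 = (w + 2)*(w^2 + 2*w - 3) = (w + 2)*(w + 3)*(w - 1)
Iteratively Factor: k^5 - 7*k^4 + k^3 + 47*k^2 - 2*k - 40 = (k + 2)*(k^4 - 9*k^3 + 19*k^2 + 9*k - 20) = (k - 4)*(k + 2)*(k^3 - 5*k^2 - k + 5) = (k - 4)*(k - 1)*(k + 2)*(k^2 - 4*k - 5) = (k - 5)*(k - 4)*(k - 1)*(k + 2)*(k + 1)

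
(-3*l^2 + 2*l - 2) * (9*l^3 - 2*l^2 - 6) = -27*l^5 + 24*l^4 - 22*l^3 + 22*l^2 - 12*l + 12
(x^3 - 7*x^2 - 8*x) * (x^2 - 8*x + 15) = x^5 - 15*x^4 + 63*x^3 - 41*x^2 - 120*x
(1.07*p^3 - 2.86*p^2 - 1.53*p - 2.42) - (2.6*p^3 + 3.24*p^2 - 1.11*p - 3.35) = -1.53*p^3 - 6.1*p^2 - 0.42*p + 0.93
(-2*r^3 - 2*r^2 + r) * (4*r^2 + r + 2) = -8*r^5 - 10*r^4 - 2*r^3 - 3*r^2 + 2*r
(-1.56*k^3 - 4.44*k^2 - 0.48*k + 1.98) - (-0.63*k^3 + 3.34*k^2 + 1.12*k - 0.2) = -0.93*k^3 - 7.78*k^2 - 1.6*k + 2.18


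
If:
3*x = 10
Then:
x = 10/3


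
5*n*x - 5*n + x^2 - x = (5*n + x)*(x - 1)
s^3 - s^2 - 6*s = s*(s - 3)*(s + 2)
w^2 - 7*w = w*(w - 7)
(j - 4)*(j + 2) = j^2 - 2*j - 8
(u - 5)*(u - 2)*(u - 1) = u^3 - 8*u^2 + 17*u - 10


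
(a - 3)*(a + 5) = a^2 + 2*a - 15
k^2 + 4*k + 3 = (k + 1)*(k + 3)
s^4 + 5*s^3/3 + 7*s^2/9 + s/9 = s*(s + 1/3)^2*(s + 1)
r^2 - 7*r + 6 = (r - 6)*(r - 1)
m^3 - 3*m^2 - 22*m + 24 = (m - 6)*(m - 1)*(m + 4)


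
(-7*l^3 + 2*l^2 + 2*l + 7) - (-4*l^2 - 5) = -7*l^3 + 6*l^2 + 2*l + 12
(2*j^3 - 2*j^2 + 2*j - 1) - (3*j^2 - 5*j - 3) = 2*j^3 - 5*j^2 + 7*j + 2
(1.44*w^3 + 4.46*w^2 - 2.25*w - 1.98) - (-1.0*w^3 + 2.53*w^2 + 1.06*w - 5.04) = 2.44*w^3 + 1.93*w^2 - 3.31*w + 3.06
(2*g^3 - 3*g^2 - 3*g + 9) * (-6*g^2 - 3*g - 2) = -12*g^5 + 12*g^4 + 23*g^3 - 39*g^2 - 21*g - 18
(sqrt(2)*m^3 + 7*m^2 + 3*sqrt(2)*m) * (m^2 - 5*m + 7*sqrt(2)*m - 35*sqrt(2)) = sqrt(2)*m^5 - 5*sqrt(2)*m^4 + 21*m^4 - 105*m^3 + 52*sqrt(2)*m^3 - 260*sqrt(2)*m^2 + 42*m^2 - 210*m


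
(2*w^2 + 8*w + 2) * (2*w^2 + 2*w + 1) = 4*w^4 + 20*w^3 + 22*w^2 + 12*w + 2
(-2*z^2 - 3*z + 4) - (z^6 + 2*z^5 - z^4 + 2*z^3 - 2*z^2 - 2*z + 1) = -z^6 - 2*z^5 + z^4 - 2*z^3 - z + 3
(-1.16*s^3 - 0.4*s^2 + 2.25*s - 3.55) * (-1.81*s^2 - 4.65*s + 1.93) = 2.0996*s^5 + 6.118*s^4 - 4.4513*s^3 - 4.809*s^2 + 20.85*s - 6.8515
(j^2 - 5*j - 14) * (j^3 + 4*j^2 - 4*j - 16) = j^5 - j^4 - 38*j^3 - 52*j^2 + 136*j + 224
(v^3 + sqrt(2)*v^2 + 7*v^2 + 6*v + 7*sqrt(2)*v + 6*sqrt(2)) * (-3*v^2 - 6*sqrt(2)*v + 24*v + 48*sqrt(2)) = -3*v^5 - 9*sqrt(2)*v^4 + 3*v^4 + 9*sqrt(2)*v^3 + 138*v^3 + 156*v^2 + 450*sqrt(2)*v^2 + 600*v + 432*sqrt(2)*v + 576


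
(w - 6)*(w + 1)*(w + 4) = w^3 - w^2 - 26*w - 24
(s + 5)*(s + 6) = s^2 + 11*s + 30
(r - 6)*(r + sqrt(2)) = r^2 - 6*r + sqrt(2)*r - 6*sqrt(2)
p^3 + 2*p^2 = p^2*(p + 2)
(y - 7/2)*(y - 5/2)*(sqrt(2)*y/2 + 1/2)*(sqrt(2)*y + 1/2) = y^4 - 6*y^3 + 3*sqrt(2)*y^3/4 - 9*sqrt(2)*y^2/2 + 9*y^2 - 3*y/2 + 105*sqrt(2)*y/16 + 35/16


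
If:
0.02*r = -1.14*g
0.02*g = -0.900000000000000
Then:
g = -45.00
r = 2565.00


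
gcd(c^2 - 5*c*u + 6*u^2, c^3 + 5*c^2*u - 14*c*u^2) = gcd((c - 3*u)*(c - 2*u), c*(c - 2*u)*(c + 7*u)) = -c + 2*u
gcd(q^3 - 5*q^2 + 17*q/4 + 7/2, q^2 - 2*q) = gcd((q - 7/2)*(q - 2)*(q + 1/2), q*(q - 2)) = q - 2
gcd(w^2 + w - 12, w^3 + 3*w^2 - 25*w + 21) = w - 3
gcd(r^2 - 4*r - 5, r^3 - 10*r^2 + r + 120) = r - 5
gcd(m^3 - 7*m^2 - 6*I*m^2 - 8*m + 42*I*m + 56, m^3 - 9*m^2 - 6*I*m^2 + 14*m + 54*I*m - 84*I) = m - 7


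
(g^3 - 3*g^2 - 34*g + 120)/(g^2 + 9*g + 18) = (g^2 - 9*g + 20)/(g + 3)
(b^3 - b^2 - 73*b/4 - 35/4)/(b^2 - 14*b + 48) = (b^3 - b^2 - 73*b/4 - 35/4)/(b^2 - 14*b + 48)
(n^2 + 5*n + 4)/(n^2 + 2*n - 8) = (n + 1)/(n - 2)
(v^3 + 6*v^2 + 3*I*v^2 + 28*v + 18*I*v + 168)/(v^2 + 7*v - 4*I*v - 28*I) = (v^2 + v*(6 + 7*I) + 42*I)/(v + 7)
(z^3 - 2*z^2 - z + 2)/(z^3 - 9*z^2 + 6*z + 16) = (z - 1)/(z - 8)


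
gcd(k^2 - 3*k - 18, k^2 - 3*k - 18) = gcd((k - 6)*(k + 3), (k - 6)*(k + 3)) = k^2 - 3*k - 18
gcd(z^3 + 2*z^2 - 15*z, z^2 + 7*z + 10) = z + 5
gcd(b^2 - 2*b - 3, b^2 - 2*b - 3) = b^2 - 2*b - 3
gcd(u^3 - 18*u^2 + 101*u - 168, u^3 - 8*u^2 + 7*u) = u - 7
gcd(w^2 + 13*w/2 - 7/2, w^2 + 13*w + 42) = w + 7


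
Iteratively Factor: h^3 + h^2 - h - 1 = (h - 1)*(h^2 + 2*h + 1) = (h - 1)*(h + 1)*(h + 1)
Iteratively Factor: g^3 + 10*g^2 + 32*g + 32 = (g + 2)*(g^2 + 8*g + 16) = (g + 2)*(g + 4)*(g + 4)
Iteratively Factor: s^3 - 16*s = (s + 4)*(s^2 - 4*s) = (s - 4)*(s + 4)*(s)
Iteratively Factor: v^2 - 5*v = (v - 5)*(v)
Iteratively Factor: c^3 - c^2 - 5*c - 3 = (c - 3)*(c^2 + 2*c + 1) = (c - 3)*(c + 1)*(c + 1)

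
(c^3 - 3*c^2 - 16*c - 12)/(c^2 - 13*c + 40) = (c^3 - 3*c^2 - 16*c - 12)/(c^2 - 13*c + 40)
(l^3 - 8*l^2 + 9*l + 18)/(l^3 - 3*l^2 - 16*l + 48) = (l^2 - 5*l - 6)/(l^2 - 16)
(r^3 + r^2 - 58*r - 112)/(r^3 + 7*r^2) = 1 - 6/r - 16/r^2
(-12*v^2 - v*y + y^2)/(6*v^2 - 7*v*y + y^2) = (-12*v^2 - v*y + y^2)/(6*v^2 - 7*v*y + y^2)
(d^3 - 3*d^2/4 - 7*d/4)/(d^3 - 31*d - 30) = d*(4*d - 7)/(4*(d^2 - d - 30))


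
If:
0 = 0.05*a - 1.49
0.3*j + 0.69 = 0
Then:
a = 29.80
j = -2.30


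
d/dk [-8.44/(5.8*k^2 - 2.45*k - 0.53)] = (97.904*k - 20.678)/(-5.8*k^2 + 2.45*k + 0.53)^2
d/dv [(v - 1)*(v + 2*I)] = 2*v - 1 + 2*I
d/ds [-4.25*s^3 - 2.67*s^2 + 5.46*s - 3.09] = -12.75*s^2 - 5.34*s + 5.46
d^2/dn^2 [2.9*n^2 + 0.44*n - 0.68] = 5.80000000000000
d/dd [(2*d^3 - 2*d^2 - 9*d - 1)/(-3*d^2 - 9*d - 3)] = (-2*d^4 - 12*d^3 - 9*d^2 + 2*d + 6)/(3*(d^4 + 6*d^3 + 11*d^2 + 6*d + 1))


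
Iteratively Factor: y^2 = (y)*(y)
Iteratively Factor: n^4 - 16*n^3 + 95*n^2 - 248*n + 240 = (n - 5)*(n^3 - 11*n^2 + 40*n - 48) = (n - 5)*(n - 4)*(n^2 - 7*n + 12) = (n - 5)*(n - 4)*(n - 3)*(n - 4)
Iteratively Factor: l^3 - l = (l)*(l^2 - 1) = l*(l + 1)*(l - 1)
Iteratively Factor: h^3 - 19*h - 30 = (h + 2)*(h^2 - 2*h - 15) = (h - 5)*(h + 2)*(h + 3)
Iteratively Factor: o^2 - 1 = (o + 1)*(o - 1)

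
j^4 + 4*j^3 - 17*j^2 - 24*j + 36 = (j - 3)*(j - 1)*(j + 2)*(j + 6)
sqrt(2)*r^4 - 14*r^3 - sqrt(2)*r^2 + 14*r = r*(r - 1)*(r - 7*sqrt(2))*(sqrt(2)*r + sqrt(2))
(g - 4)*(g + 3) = g^2 - g - 12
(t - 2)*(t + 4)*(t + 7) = t^3 + 9*t^2 + 6*t - 56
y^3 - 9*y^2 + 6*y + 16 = (y - 8)*(y - 2)*(y + 1)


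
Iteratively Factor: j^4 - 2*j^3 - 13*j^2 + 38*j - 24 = (j + 4)*(j^3 - 6*j^2 + 11*j - 6) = (j - 2)*(j + 4)*(j^2 - 4*j + 3) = (j - 3)*(j - 2)*(j + 4)*(j - 1)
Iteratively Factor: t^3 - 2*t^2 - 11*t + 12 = (t - 4)*(t^2 + 2*t - 3) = (t - 4)*(t - 1)*(t + 3)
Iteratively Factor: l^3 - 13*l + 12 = (l - 3)*(l^2 + 3*l - 4) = (l - 3)*(l - 1)*(l + 4)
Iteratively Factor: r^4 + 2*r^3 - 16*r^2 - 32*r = (r + 4)*(r^3 - 2*r^2 - 8*r) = r*(r + 4)*(r^2 - 2*r - 8) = r*(r + 2)*(r + 4)*(r - 4)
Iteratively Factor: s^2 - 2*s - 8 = (s - 4)*(s + 2)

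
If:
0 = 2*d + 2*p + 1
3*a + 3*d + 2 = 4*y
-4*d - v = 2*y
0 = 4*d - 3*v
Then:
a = 41*y/24 - 2/3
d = -3*y/8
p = 3*y/8 - 1/2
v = -y/2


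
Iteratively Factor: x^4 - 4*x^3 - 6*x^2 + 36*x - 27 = (x - 1)*(x^3 - 3*x^2 - 9*x + 27) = (x - 1)*(x + 3)*(x^2 - 6*x + 9) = (x - 3)*(x - 1)*(x + 3)*(x - 3)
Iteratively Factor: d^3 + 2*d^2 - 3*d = (d - 1)*(d^2 + 3*d) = d*(d - 1)*(d + 3)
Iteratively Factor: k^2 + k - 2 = (k - 1)*(k + 2)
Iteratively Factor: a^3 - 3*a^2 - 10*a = (a + 2)*(a^2 - 5*a) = (a - 5)*(a + 2)*(a)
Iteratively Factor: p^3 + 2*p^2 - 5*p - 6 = (p + 1)*(p^2 + p - 6) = (p + 1)*(p + 3)*(p - 2)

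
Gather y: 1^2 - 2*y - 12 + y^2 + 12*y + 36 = y^2 + 10*y + 25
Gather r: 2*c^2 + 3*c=2*c^2 + 3*c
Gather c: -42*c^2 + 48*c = -42*c^2 + 48*c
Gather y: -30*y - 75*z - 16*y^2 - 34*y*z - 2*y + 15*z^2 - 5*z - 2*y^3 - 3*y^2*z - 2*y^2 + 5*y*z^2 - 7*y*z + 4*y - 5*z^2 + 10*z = -2*y^3 + y^2*(-3*z - 18) + y*(5*z^2 - 41*z - 28) + 10*z^2 - 70*z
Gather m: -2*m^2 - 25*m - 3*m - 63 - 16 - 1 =-2*m^2 - 28*m - 80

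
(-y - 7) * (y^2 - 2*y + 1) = -y^3 - 5*y^2 + 13*y - 7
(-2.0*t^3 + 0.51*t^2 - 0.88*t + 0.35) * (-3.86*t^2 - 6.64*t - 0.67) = 7.72*t^5 + 11.3114*t^4 + 1.3504*t^3 + 4.1505*t^2 - 1.7344*t - 0.2345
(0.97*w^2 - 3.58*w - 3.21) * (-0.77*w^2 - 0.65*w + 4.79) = -0.7469*w^4 + 2.1261*w^3 + 9.445*w^2 - 15.0617*w - 15.3759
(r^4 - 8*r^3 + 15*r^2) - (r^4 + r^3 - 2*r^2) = -9*r^3 + 17*r^2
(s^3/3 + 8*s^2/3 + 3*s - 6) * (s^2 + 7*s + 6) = s^5/3 + 5*s^4 + 71*s^3/3 + 31*s^2 - 24*s - 36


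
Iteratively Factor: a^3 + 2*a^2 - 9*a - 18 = (a + 3)*(a^2 - a - 6) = (a - 3)*(a + 3)*(a + 2)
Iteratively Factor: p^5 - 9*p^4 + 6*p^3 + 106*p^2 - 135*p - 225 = (p - 5)*(p^4 - 4*p^3 - 14*p^2 + 36*p + 45) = (p - 5)*(p + 1)*(p^3 - 5*p^2 - 9*p + 45) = (p - 5)*(p - 3)*(p + 1)*(p^2 - 2*p - 15) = (p - 5)^2*(p - 3)*(p + 1)*(p + 3)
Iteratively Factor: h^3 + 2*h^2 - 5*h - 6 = (h + 1)*(h^2 + h - 6) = (h + 1)*(h + 3)*(h - 2)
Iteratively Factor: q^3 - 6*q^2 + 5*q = (q - 1)*(q^2 - 5*q) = (q - 5)*(q - 1)*(q)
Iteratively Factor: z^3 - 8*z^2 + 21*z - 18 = (z - 3)*(z^2 - 5*z + 6) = (z - 3)*(z - 2)*(z - 3)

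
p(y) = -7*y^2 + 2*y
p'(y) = 2 - 14*y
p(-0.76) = -5.56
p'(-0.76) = 12.64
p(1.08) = -6.00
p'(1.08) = -13.12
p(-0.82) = -6.35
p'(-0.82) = 13.48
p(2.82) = -50.03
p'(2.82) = -37.48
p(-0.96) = -8.37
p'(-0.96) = 15.44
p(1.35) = -10.06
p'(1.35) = -16.90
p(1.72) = -17.27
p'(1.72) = -22.08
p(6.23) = -259.23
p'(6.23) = -85.22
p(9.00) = -549.00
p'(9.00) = -124.00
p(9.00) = -549.00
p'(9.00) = -124.00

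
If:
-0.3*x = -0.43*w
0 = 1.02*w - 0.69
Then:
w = 0.68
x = 0.97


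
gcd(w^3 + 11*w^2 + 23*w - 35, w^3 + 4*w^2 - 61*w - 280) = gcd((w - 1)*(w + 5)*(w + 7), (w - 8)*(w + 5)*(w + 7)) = w^2 + 12*w + 35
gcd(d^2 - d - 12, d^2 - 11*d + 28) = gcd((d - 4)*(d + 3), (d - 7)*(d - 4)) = d - 4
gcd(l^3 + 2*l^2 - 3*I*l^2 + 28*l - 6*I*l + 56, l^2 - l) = 1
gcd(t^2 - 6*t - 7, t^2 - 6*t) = 1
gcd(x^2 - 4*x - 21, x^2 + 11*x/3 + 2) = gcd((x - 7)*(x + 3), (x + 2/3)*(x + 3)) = x + 3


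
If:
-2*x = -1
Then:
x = 1/2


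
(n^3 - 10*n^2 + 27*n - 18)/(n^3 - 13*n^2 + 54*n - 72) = (n - 1)/(n - 4)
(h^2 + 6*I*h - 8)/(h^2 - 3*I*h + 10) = (h + 4*I)/(h - 5*I)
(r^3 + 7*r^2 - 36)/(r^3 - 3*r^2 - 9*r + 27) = (r^2 + 4*r - 12)/(r^2 - 6*r + 9)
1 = 1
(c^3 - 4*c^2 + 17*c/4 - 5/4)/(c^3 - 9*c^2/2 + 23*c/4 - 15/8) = 2*(c - 1)/(2*c - 3)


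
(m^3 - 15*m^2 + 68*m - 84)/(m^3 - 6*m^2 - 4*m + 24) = (m - 7)/(m + 2)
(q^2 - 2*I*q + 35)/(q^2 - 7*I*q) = (q + 5*I)/q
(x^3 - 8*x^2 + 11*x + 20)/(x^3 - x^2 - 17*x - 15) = (x - 4)/(x + 3)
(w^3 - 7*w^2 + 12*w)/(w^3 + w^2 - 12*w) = (w - 4)/(w + 4)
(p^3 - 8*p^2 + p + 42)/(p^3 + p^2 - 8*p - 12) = (p - 7)/(p + 2)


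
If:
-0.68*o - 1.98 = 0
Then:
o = -2.91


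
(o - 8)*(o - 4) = o^2 - 12*o + 32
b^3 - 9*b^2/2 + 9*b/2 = b*(b - 3)*(b - 3/2)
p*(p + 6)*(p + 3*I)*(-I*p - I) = -I*p^4 + 3*p^3 - 7*I*p^3 + 21*p^2 - 6*I*p^2 + 18*p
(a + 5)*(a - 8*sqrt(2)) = a^2 - 8*sqrt(2)*a + 5*a - 40*sqrt(2)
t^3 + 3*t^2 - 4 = (t - 1)*(t + 2)^2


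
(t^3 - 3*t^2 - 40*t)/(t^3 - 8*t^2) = (t + 5)/t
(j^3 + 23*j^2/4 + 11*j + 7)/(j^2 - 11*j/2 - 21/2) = (4*j^3 + 23*j^2 + 44*j + 28)/(2*(2*j^2 - 11*j - 21))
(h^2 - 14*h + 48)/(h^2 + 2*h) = (h^2 - 14*h + 48)/(h*(h + 2))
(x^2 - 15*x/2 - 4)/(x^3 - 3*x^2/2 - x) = (x - 8)/(x*(x - 2))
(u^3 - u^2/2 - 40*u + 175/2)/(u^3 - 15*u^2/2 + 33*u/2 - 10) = (u^2 + 2*u - 35)/(u^2 - 5*u + 4)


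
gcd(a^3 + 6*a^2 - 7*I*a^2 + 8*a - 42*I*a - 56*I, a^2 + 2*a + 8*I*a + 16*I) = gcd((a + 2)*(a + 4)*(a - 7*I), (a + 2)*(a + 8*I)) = a + 2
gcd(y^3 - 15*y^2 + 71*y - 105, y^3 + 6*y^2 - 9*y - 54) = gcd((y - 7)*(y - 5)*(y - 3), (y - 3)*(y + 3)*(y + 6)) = y - 3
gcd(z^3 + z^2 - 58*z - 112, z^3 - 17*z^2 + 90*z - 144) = z - 8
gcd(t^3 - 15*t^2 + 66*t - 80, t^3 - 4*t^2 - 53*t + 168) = t - 8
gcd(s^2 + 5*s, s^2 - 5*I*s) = s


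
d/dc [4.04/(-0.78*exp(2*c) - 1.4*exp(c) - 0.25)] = (6.3024*exp(c) + 5.656)*exp(c)/(0.78*exp(2*c) + 1.4*exp(c) + 0.25)^2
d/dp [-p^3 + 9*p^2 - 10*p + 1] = -3*p^2 + 18*p - 10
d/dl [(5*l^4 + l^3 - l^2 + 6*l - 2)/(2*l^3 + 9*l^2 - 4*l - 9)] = (10*l^6 + 90*l^5 - 49*l^4 - 212*l^3 - 65*l^2 + 54*l - 62)/(4*l^6 + 36*l^5 + 65*l^4 - 108*l^3 - 146*l^2 + 72*l + 81)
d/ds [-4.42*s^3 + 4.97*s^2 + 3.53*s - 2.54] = -13.26*s^2 + 9.94*s + 3.53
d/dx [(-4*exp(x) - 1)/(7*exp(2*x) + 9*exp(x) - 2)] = (28*exp(2*x) + 14*exp(x) + 17)*exp(x)/(49*exp(4*x) + 126*exp(3*x) + 53*exp(2*x) - 36*exp(x) + 4)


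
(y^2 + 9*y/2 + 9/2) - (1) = y^2 + 9*y/2 + 7/2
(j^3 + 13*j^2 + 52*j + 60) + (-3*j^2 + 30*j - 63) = j^3 + 10*j^2 + 82*j - 3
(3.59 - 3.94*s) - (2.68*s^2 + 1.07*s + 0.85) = -2.68*s^2 - 5.01*s + 2.74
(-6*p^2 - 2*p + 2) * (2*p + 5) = -12*p^3 - 34*p^2 - 6*p + 10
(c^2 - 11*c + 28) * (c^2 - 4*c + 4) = c^4 - 15*c^3 + 76*c^2 - 156*c + 112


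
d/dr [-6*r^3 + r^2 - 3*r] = -18*r^2 + 2*r - 3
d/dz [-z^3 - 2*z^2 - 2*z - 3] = -3*z^2 - 4*z - 2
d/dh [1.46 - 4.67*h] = -4.67000000000000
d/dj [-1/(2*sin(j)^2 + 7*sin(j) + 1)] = (4*sin(j) + 7)*cos(j)/(7*sin(j) - cos(2*j) + 2)^2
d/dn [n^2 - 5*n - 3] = 2*n - 5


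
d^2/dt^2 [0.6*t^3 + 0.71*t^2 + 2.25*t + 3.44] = 3.6*t + 1.42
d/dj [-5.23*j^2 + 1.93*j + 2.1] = 1.93 - 10.46*j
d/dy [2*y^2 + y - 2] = 4*y + 1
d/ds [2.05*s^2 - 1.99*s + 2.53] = 4.1*s - 1.99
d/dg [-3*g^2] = -6*g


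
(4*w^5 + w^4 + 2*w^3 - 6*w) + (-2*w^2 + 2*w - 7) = 4*w^5 + w^4 + 2*w^3 - 2*w^2 - 4*w - 7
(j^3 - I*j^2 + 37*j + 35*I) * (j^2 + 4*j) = j^5 + 4*j^4 - I*j^4 + 37*j^3 - 4*I*j^3 + 148*j^2 + 35*I*j^2 + 140*I*j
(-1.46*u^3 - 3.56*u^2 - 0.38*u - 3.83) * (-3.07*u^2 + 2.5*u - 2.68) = 4.4822*u^5 + 7.2792*u^4 - 3.8206*u^3 + 20.3489*u^2 - 8.5566*u + 10.2644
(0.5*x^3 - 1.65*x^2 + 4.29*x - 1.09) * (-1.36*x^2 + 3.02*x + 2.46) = -0.68*x^5 + 3.754*x^4 - 9.5874*x^3 + 10.3792*x^2 + 7.2616*x - 2.6814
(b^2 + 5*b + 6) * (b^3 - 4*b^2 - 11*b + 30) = b^5 + b^4 - 25*b^3 - 49*b^2 + 84*b + 180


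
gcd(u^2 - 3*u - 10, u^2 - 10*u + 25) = u - 5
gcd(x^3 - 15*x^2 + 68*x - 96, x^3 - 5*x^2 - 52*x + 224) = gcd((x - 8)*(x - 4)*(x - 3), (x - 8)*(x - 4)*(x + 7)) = x^2 - 12*x + 32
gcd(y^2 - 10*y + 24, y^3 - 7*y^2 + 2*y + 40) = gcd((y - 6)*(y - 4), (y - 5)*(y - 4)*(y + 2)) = y - 4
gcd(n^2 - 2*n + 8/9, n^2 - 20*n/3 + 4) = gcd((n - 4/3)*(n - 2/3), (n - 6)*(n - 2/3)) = n - 2/3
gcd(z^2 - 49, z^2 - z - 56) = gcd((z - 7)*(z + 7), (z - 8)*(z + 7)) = z + 7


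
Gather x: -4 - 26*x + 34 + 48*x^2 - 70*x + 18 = 48*x^2 - 96*x + 48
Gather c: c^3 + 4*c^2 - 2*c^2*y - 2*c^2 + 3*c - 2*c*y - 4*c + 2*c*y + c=c^3 + c^2*(2 - 2*y)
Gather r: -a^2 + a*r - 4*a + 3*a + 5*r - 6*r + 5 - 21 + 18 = -a^2 - a + r*(a - 1) + 2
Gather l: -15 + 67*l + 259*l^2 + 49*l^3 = 49*l^3 + 259*l^2 + 67*l - 15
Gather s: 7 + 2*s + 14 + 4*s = 6*s + 21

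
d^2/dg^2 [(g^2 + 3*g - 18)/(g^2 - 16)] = 2*(3*g^3 - 6*g^2 + 144*g - 32)/(g^6 - 48*g^4 + 768*g^2 - 4096)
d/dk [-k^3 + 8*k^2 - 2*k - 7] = -3*k^2 + 16*k - 2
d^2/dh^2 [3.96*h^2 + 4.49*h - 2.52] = 7.92000000000000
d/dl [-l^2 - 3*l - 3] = -2*l - 3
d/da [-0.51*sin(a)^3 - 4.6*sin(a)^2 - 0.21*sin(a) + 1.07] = (-9.2*sin(a) + 0.765*cos(2*a) - 0.975)*cos(a)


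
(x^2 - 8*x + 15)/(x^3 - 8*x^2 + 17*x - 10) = (x - 3)/(x^2 - 3*x + 2)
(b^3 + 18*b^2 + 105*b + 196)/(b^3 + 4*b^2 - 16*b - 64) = (b^2 + 14*b + 49)/(b^2 - 16)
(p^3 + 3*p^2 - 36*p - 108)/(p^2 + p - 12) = (p^3 + 3*p^2 - 36*p - 108)/(p^2 + p - 12)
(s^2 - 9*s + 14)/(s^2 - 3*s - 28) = (s - 2)/(s + 4)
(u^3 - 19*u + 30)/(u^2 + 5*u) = u - 5 + 6/u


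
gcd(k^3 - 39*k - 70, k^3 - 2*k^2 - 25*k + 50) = k + 5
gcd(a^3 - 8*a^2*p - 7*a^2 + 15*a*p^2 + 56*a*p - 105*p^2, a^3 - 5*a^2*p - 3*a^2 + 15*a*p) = -a + 5*p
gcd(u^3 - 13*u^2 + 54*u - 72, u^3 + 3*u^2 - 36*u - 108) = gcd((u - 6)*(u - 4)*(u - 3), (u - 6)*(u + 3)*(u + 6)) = u - 6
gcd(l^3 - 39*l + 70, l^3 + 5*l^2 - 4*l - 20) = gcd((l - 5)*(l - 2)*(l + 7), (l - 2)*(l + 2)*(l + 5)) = l - 2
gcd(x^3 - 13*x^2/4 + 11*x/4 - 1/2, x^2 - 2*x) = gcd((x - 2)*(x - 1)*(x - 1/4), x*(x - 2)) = x - 2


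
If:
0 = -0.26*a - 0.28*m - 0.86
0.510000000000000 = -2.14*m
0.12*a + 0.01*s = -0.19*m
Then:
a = -3.05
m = -0.24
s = 41.14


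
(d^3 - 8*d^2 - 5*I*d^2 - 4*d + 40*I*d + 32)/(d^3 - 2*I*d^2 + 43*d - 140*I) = (d^2 - d*(8 + I) + 8*I)/(d^2 + 2*I*d + 35)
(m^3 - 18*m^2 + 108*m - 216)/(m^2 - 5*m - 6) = (m^2 - 12*m + 36)/(m + 1)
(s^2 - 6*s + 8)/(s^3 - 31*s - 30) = (-s^2 + 6*s - 8)/(-s^3 + 31*s + 30)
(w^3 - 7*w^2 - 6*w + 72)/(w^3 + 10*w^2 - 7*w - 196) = (w^2 - 3*w - 18)/(w^2 + 14*w + 49)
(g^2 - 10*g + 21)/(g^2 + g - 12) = (g - 7)/(g + 4)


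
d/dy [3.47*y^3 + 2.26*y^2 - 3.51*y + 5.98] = 10.41*y^2 + 4.52*y - 3.51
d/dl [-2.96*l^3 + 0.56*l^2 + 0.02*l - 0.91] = -8.88*l^2 + 1.12*l + 0.02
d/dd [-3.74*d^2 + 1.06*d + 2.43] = 1.06 - 7.48*d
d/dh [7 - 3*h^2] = -6*h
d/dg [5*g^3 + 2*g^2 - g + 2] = 15*g^2 + 4*g - 1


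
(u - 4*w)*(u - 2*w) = u^2 - 6*u*w + 8*w^2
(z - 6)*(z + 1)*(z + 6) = z^3 + z^2 - 36*z - 36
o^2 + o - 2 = (o - 1)*(o + 2)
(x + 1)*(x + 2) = x^2 + 3*x + 2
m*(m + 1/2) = m^2 + m/2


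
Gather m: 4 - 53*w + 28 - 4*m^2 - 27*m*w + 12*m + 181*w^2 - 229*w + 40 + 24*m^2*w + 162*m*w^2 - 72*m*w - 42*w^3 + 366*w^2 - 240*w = m^2*(24*w - 4) + m*(162*w^2 - 99*w + 12) - 42*w^3 + 547*w^2 - 522*w + 72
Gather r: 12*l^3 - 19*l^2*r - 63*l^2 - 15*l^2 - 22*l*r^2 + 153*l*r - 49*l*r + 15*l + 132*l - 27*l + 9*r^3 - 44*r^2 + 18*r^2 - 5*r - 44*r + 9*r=12*l^3 - 78*l^2 + 120*l + 9*r^3 + r^2*(-22*l - 26) + r*(-19*l^2 + 104*l - 40)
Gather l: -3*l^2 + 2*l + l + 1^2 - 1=-3*l^2 + 3*l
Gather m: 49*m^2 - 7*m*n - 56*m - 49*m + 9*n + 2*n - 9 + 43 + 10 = 49*m^2 + m*(-7*n - 105) + 11*n + 44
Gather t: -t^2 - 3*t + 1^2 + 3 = -t^2 - 3*t + 4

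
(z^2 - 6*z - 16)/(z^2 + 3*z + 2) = (z - 8)/(z + 1)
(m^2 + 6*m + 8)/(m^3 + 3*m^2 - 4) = (m + 4)/(m^2 + m - 2)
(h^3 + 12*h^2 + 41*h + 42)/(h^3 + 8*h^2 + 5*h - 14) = (h + 3)/(h - 1)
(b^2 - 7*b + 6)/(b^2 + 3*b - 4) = (b - 6)/(b + 4)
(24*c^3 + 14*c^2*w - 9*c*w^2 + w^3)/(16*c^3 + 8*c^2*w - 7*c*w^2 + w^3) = (-6*c + w)/(-4*c + w)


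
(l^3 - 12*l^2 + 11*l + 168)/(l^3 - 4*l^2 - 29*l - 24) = (l - 7)/(l + 1)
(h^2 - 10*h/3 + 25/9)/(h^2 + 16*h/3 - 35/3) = (h - 5/3)/(h + 7)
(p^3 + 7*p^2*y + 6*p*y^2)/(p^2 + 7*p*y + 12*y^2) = p*(p^2 + 7*p*y + 6*y^2)/(p^2 + 7*p*y + 12*y^2)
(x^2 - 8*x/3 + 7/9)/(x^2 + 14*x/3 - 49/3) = (x - 1/3)/(x + 7)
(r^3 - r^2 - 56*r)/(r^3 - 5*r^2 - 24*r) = (r + 7)/(r + 3)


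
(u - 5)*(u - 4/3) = u^2 - 19*u/3 + 20/3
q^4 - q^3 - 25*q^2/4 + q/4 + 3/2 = (q - 3)*(q - 1/2)*(q + 1/2)*(q + 2)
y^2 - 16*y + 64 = (y - 8)^2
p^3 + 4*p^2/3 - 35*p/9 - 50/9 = (p - 2)*(p + 5/3)^2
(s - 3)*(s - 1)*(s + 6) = s^3 + 2*s^2 - 21*s + 18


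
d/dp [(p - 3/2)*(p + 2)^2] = (p + 2)*(3*p - 1)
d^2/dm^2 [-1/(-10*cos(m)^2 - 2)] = 5*(-10*sin(m)^4 + 3*sin(m)^2 + 6)/(5*cos(m)^2 + 1)^3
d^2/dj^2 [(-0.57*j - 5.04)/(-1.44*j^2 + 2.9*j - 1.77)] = ((0.57*j + 5.04)*(2.88*j - 2.9)*(5.76*j - 5.8) - (4.9248*j + 11.2092)*(1.44*j^2 - 2.9*j + 1.77))/(1.44*j^2 - 2.9*j + 1.77)^3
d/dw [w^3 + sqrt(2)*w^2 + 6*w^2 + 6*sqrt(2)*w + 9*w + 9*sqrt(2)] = 3*w^2 + 2*sqrt(2)*w + 12*w + 6*sqrt(2) + 9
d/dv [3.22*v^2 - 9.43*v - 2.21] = 6.44*v - 9.43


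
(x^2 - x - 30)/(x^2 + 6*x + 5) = (x - 6)/(x + 1)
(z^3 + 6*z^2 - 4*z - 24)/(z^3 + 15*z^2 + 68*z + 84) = (z - 2)/(z + 7)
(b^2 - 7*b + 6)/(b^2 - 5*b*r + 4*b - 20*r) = (b^2 - 7*b + 6)/(b^2 - 5*b*r + 4*b - 20*r)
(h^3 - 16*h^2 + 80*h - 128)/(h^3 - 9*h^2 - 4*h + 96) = (h - 4)/(h + 3)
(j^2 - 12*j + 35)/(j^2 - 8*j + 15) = (j - 7)/(j - 3)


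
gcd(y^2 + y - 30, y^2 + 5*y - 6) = y + 6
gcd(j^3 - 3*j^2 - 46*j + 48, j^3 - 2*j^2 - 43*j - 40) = j - 8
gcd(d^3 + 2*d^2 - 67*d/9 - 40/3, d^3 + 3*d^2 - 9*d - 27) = d + 3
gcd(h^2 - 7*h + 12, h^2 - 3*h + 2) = 1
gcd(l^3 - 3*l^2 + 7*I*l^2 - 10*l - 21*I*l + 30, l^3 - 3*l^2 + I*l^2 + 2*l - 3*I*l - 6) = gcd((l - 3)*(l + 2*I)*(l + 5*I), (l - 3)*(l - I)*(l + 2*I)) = l^2 + l*(-3 + 2*I) - 6*I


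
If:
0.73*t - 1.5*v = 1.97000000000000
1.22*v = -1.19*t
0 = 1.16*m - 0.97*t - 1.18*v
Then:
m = -0.14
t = 0.90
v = -0.88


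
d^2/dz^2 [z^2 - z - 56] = 2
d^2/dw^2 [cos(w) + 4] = -cos(w)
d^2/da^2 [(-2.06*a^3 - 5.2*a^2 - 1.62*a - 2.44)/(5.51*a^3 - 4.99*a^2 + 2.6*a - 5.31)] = (-429.024028*a^6 - 118.030812*a^5 - 897.982332*a^4 - 1144.46244*a^3 - 145.702128*a^2 - 329.353152*a - 241.654808)/(167.284151*a^9 - 454.490697*a^8 + 648.407433*a^7 - 1036.808332*a^6 + 1181.951094*a^5 - 954.282153*a^4 + 897.009173*a^3 - 529.782417*a^2 + 219.92958*a - 149.721291)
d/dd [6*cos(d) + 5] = -6*sin(d)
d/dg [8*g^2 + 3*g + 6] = 16*g + 3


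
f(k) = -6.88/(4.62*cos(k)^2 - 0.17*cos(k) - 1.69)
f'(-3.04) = -0.70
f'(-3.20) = 0.40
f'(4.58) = -3.76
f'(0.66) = -26.82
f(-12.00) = -4.72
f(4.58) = 4.34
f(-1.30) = 4.90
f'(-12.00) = -13.27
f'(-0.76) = 82.05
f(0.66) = -6.50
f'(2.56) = 10.59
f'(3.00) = 1.00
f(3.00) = -2.29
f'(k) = -6.88*(9.24*sin(k)*cos(k) - 0.17*sin(k))/(4.62*cos(k)^2 - 0.17*cos(k) - 1.69)^2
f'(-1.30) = 7.73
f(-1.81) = 4.95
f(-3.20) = -2.23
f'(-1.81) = -8.16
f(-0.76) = -11.20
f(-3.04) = -2.25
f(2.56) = -4.10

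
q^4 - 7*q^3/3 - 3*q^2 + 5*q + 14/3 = (q - 7/3)*(q - 2)*(q + 1)^2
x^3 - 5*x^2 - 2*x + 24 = (x - 4)*(x - 3)*(x + 2)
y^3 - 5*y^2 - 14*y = y*(y - 7)*(y + 2)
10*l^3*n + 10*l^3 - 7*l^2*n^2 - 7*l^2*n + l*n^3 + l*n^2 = (-5*l + n)*(-2*l + n)*(l*n + l)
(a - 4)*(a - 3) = a^2 - 7*a + 12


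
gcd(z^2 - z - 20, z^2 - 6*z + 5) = z - 5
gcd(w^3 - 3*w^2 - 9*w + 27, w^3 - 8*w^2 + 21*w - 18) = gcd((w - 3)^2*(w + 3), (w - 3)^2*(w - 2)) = w^2 - 6*w + 9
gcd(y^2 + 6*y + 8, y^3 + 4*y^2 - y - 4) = y + 4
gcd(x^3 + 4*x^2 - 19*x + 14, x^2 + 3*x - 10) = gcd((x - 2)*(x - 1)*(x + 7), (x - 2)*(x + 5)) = x - 2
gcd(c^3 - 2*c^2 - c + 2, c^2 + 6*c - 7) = c - 1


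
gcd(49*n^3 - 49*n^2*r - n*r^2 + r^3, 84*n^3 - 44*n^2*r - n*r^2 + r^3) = 7*n + r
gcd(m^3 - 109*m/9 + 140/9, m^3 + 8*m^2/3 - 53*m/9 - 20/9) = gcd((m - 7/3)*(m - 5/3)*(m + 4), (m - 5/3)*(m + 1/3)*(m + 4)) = m^2 + 7*m/3 - 20/3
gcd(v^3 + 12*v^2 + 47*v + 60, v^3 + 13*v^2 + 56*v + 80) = v^2 + 9*v + 20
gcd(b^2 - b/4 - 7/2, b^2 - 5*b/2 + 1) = b - 2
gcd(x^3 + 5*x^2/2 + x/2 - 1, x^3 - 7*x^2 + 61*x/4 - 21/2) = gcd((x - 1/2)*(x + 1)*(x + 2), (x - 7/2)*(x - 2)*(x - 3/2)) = 1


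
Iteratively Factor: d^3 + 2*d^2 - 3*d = (d + 3)*(d^2 - d) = d*(d + 3)*(d - 1)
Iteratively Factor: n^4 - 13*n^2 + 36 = (n - 3)*(n^3 + 3*n^2 - 4*n - 12) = (n - 3)*(n + 2)*(n^2 + n - 6) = (n - 3)*(n + 2)*(n + 3)*(n - 2)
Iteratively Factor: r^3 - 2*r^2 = (r)*(r^2 - 2*r) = r^2*(r - 2)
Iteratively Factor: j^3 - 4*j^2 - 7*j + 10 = (j - 1)*(j^2 - 3*j - 10) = (j - 1)*(j + 2)*(j - 5)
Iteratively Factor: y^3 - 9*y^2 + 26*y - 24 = (y - 4)*(y^2 - 5*y + 6) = (y - 4)*(y - 3)*(y - 2)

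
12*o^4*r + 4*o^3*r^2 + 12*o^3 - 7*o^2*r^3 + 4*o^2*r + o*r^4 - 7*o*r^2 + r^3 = (-6*o + r)*(-2*o + r)*(o + r)*(o*r + 1)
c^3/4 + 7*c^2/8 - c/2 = c*(c/4 + 1)*(c - 1/2)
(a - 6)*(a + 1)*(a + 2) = a^3 - 3*a^2 - 16*a - 12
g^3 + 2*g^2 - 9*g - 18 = (g - 3)*(g + 2)*(g + 3)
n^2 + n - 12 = (n - 3)*(n + 4)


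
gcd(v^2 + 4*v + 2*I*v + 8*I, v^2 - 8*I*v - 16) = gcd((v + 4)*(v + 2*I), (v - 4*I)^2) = 1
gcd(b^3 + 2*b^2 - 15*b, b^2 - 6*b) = b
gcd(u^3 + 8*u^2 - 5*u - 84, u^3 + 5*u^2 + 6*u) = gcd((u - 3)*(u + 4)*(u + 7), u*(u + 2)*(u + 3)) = 1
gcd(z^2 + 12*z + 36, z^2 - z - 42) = z + 6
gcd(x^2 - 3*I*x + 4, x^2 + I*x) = x + I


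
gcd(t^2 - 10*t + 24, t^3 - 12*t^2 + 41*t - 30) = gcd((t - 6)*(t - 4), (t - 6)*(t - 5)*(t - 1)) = t - 6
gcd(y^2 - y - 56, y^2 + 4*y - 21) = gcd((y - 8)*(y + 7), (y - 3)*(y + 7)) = y + 7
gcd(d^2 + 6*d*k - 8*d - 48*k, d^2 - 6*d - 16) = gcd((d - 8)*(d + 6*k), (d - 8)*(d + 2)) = d - 8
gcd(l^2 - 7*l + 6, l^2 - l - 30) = l - 6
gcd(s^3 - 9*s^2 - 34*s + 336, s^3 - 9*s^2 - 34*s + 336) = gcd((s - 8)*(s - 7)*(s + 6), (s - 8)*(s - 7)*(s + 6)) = s^3 - 9*s^2 - 34*s + 336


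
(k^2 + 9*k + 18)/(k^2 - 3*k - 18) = (k + 6)/(k - 6)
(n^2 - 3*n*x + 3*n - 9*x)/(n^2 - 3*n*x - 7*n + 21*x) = (n + 3)/(n - 7)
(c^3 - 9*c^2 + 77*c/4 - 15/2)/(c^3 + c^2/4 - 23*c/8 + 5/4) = 2*(2*c^2 - 17*c + 30)/(4*c^2 + 3*c - 10)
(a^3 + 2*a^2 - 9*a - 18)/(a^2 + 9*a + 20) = (a^3 + 2*a^2 - 9*a - 18)/(a^2 + 9*a + 20)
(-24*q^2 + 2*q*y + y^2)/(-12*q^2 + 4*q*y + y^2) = (-4*q + y)/(-2*q + y)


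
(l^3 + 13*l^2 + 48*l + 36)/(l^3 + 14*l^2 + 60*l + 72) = (l + 1)/(l + 2)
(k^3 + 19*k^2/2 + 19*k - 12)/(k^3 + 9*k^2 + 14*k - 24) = (k - 1/2)/(k - 1)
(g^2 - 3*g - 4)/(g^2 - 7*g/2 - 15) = 2*(-g^2 + 3*g + 4)/(-2*g^2 + 7*g + 30)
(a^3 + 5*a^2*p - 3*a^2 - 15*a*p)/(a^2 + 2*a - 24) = a*(a^2 + 5*a*p - 3*a - 15*p)/(a^2 + 2*a - 24)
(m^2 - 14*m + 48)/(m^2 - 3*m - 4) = (-m^2 + 14*m - 48)/(-m^2 + 3*m + 4)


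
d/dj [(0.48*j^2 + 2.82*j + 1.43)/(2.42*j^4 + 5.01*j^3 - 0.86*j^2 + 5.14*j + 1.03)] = (-2.3232*j^5 - 22.878*j^4 - 42.0988*j^3 - 16.6005*j^2 + 3.4484*j - 4.4456)/(5.8564*j^8 + 24.2484*j^7 + 20.9377*j^6 + 16.2604*j^5 + 57.2276*j^4 + 1.4798*j^3 + 24.648*j^2 + 10.5884*j + 1.0609)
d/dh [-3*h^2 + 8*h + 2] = 8 - 6*h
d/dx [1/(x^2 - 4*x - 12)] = 2*(2 - x)/(-x^2 + 4*x + 12)^2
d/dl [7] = 0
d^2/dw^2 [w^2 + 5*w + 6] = 2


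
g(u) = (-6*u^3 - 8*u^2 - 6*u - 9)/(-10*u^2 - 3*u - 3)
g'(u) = (20*u + 3)*(-6*u^3 - 8*u^2 - 6*u - 9)/(-10*u^2 - 3*u - 3)^2 + (-18*u^2 - 16*u - 6)/(-10*u^2 - 3*u - 3)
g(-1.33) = 0.06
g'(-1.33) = 1.08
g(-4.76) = -2.25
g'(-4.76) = 0.60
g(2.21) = 2.16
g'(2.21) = 0.47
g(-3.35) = -1.40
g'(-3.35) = 0.62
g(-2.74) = -1.01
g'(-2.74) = 0.64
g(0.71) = 1.91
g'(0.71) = -0.63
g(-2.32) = -0.74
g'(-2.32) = 0.68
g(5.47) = 3.96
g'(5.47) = 0.59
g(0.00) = 3.00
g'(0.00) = -1.00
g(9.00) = 6.05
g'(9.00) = 0.60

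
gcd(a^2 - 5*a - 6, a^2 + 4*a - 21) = 1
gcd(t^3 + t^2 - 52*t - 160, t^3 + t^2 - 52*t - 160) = t^3 + t^2 - 52*t - 160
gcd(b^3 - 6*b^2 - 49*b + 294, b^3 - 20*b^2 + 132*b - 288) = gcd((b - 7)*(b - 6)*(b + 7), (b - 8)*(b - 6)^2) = b - 6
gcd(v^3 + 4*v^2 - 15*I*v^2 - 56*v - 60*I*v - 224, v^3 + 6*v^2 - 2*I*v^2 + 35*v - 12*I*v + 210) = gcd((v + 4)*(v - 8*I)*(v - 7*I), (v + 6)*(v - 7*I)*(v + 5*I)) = v - 7*I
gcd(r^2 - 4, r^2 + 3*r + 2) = r + 2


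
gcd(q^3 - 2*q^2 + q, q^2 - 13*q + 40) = 1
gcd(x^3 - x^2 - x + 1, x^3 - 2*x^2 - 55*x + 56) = x - 1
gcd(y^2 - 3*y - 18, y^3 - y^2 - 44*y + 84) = y - 6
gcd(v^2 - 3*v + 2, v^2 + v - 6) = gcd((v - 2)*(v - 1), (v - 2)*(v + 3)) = v - 2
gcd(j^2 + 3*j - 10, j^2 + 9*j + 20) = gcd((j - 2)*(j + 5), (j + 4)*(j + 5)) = j + 5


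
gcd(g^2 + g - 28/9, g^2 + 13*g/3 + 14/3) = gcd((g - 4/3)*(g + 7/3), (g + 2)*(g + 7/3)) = g + 7/3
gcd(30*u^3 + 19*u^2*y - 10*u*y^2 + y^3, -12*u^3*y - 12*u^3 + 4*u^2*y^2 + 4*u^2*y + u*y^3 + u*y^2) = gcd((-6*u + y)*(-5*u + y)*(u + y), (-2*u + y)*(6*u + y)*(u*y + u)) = 1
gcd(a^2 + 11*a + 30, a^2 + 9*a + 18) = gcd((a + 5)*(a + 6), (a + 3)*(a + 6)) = a + 6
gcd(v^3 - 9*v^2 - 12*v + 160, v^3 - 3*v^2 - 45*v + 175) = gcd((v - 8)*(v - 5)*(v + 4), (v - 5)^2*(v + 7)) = v - 5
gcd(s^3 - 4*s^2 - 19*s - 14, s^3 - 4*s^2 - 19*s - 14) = s^3 - 4*s^2 - 19*s - 14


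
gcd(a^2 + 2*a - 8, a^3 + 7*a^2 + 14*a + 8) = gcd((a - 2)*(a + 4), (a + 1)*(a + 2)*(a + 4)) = a + 4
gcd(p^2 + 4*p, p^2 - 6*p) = p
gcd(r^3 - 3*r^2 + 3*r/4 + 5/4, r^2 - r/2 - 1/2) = r^2 - r/2 - 1/2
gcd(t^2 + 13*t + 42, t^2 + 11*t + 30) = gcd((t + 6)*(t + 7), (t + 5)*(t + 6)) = t + 6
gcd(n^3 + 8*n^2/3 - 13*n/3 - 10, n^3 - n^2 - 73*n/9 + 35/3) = n + 3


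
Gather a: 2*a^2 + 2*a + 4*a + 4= 2*a^2 + 6*a + 4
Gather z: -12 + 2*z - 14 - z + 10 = z - 16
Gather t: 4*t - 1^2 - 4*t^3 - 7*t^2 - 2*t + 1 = -4*t^3 - 7*t^2 + 2*t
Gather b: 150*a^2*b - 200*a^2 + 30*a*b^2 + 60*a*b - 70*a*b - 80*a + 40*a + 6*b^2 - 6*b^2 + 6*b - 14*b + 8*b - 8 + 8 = -200*a^2 + 30*a*b^2 - 40*a + b*(150*a^2 - 10*a)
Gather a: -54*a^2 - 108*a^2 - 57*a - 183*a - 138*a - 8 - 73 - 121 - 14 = -162*a^2 - 378*a - 216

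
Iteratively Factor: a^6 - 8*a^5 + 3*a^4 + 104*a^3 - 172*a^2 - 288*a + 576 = (a + 2)*(a^5 - 10*a^4 + 23*a^3 + 58*a^2 - 288*a + 288) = (a - 2)*(a + 2)*(a^4 - 8*a^3 + 7*a^2 + 72*a - 144) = (a - 4)*(a - 2)*(a + 2)*(a^3 - 4*a^2 - 9*a + 36) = (a - 4)*(a - 2)*(a + 2)*(a + 3)*(a^2 - 7*a + 12) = (a - 4)^2*(a - 2)*(a + 2)*(a + 3)*(a - 3)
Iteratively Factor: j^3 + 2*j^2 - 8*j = (j + 4)*(j^2 - 2*j) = (j - 2)*(j + 4)*(j)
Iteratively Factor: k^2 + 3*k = (k + 3)*(k)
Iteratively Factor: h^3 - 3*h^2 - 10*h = (h)*(h^2 - 3*h - 10) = h*(h - 5)*(h + 2)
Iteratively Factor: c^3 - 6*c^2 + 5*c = (c - 5)*(c^2 - c) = c*(c - 5)*(c - 1)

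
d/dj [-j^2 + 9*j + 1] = 9 - 2*j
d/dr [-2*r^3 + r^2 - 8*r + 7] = -6*r^2 + 2*r - 8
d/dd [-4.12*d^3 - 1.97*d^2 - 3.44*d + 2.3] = -12.36*d^2 - 3.94*d - 3.44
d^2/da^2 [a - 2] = 0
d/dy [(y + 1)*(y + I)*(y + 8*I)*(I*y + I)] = 4*I*y^3 + y^2*(-27 + 6*I) + y*(-36 - 14*I) - 9 - 16*I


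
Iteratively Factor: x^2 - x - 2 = (x - 2)*(x + 1)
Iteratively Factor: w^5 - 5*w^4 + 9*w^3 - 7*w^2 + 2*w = (w)*(w^4 - 5*w^3 + 9*w^2 - 7*w + 2) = w*(w - 2)*(w^3 - 3*w^2 + 3*w - 1) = w*(w - 2)*(w - 1)*(w^2 - 2*w + 1) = w*(w - 2)*(w - 1)^2*(w - 1)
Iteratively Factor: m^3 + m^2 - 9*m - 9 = (m + 1)*(m^2 - 9) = (m + 1)*(m + 3)*(m - 3)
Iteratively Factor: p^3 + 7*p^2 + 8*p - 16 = (p + 4)*(p^2 + 3*p - 4) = (p - 1)*(p + 4)*(p + 4)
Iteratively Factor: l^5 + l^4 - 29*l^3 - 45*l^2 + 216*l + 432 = (l - 4)*(l^4 + 5*l^3 - 9*l^2 - 81*l - 108) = (l - 4)*(l + 3)*(l^3 + 2*l^2 - 15*l - 36) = (l - 4)*(l + 3)^2*(l^2 - l - 12) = (l - 4)^2*(l + 3)^2*(l + 3)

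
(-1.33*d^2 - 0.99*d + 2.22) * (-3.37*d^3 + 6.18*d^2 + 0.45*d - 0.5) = 4.4821*d^5 - 4.8831*d^4 - 14.1981*d^3 + 13.9391*d^2 + 1.494*d - 1.11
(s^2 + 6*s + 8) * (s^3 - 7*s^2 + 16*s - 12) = s^5 - s^4 - 18*s^3 + 28*s^2 + 56*s - 96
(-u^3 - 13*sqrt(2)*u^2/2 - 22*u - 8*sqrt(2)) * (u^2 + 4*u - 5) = -u^5 - 13*sqrt(2)*u^4/2 - 4*u^4 - 26*sqrt(2)*u^3 - 17*u^3 - 88*u^2 + 49*sqrt(2)*u^2/2 - 32*sqrt(2)*u + 110*u + 40*sqrt(2)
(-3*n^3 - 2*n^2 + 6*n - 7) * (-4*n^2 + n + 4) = 12*n^5 + 5*n^4 - 38*n^3 + 26*n^2 + 17*n - 28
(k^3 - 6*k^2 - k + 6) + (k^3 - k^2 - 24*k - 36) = 2*k^3 - 7*k^2 - 25*k - 30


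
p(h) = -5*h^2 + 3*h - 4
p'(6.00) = -57.00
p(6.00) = -166.00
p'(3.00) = -27.00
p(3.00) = -40.00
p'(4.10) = -38.00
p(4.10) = -75.75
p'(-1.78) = 20.80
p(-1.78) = -25.18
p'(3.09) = -27.90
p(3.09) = -42.47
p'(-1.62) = 19.20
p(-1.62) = -21.98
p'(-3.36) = 36.60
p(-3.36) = -70.53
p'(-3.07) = 33.70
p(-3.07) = -60.33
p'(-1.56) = 18.60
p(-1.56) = -20.85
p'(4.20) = -39.00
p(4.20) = -79.60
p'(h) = 3 - 10*h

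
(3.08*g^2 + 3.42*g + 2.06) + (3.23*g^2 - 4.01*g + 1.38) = 6.31*g^2 - 0.59*g + 3.44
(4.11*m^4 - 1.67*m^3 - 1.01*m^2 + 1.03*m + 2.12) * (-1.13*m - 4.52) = -4.6443*m^5 - 16.6901*m^4 + 8.6897*m^3 + 3.4013*m^2 - 7.0512*m - 9.5824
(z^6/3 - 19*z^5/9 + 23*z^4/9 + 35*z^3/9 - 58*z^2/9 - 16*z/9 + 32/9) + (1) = z^6/3 - 19*z^5/9 + 23*z^4/9 + 35*z^3/9 - 58*z^2/9 - 16*z/9 + 41/9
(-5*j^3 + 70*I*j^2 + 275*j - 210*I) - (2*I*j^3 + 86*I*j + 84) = -5*j^3 - 2*I*j^3 + 70*I*j^2 + 275*j - 86*I*j - 84 - 210*I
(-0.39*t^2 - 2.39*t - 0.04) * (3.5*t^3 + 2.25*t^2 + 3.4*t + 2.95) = -1.365*t^5 - 9.2425*t^4 - 6.8435*t^3 - 9.3665*t^2 - 7.1865*t - 0.118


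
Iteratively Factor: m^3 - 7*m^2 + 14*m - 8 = (m - 1)*(m^2 - 6*m + 8) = (m - 4)*(m - 1)*(m - 2)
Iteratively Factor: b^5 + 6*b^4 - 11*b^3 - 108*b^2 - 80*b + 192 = (b - 4)*(b^4 + 10*b^3 + 29*b^2 + 8*b - 48) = (b - 4)*(b + 4)*(b^3 + 6*b^2 + 5*b - 12) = (b - 4)*(b + 4)^2*(b^2 + 2*b - 3) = (b - 4)*(b - 1)*(b + 4)^2*(b + 3)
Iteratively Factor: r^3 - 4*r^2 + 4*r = (r - 2)*(r^2 - 2*r) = r*(r - 2)*(r - 2)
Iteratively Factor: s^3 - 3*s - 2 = (s - 2)*(s^2 + 2*s + 1) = (s - 2)*(s + 1)*(s + 1)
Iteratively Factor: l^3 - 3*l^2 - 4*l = (l)*(l^2 - 3*l - 4) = l*(l - 4)*(l + 1)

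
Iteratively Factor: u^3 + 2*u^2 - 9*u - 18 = (u + 2)*(u^2 - 9) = (u - 3)*(u + 2)*(u + 3)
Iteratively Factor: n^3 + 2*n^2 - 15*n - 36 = (n + 3)*(n^2 - n - 12) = (n + 3)^2*(n - 4)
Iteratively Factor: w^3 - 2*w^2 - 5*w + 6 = (w + 2)*(w^2 - 4*w + 3) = (w - 3)*(w + 2)*(w - 1)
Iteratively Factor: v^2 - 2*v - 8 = (v + 2)*(v - 4)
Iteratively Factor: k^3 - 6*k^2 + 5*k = (k - 5)*(k^2 - k) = (k - 5)*(k - 1)*(k)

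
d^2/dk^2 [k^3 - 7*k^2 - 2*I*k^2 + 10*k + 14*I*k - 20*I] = 6*k - 14 - 4*I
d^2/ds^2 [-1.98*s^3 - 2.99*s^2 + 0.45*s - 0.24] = -11.88*s - 5.98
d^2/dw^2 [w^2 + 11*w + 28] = 2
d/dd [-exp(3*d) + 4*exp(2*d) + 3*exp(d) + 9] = (-3*exp(2*d) + 8*exp(d) + 3)*exp(d)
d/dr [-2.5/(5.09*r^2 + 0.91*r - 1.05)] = (25.45*r + 2.275)/(5.09*r^2 + 0.91*r - 1.05)^2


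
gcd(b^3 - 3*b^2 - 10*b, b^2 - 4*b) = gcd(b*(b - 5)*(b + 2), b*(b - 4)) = b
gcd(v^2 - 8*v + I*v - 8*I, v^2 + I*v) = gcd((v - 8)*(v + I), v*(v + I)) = v + I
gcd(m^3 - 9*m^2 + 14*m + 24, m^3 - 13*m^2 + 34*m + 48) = m^2 - 5*m - 6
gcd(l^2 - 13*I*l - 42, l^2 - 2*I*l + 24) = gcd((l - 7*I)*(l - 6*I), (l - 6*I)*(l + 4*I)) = l - 6*I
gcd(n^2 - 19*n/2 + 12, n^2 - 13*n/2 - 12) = n - 8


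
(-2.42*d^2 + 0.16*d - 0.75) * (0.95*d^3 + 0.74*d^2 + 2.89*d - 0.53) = -2.299*d^5 - 1.6388*d^4 - 7.5879*d^3 + 1.19*d^2 - 2.2523*d + 0.3975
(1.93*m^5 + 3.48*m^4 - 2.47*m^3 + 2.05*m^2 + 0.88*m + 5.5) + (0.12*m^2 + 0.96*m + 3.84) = 1.93*m^5 + 3.48*m^4 - 2.47*m^3 + 2.17*m^2 + 1.84*m + 9.34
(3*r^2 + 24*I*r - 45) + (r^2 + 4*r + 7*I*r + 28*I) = 4*r^2 + 4*r + 31*I*r - 45 + 28*I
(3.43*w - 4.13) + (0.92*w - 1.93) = 4.35*w - 6.06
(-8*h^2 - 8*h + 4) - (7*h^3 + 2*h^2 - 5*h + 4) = -7*h^3 - 10*h^2 - 3*h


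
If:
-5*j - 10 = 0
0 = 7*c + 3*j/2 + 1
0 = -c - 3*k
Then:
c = 2/7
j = -2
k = -2/21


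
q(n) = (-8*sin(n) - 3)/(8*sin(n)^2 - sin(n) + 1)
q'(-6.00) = 3.93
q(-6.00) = -3.89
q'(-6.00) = 3.93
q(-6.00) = -3.89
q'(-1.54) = 0.00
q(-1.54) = 0.50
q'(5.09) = -0.00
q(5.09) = 0.50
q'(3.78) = 0.69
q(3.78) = 0.40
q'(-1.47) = 0.00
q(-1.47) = 0.50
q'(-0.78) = -0.29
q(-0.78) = 0.46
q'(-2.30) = 0.19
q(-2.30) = 0.48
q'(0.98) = 1.26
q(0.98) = -1.70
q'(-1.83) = -0.01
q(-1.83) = 0.50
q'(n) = (-16*sin(n)*cos(n) + cos(n))*(-8*sin(n) - 3)/(8*sin(n)^2 - sin(n) + 1)^2 - 8*cos(n)/(8*sin(n)^2 - sin(n) + 1)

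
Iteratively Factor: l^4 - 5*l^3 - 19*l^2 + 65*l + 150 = (l - 5)*(l^3 - 19*l - 30) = (l - 5)^2*(l^2 + 5*l + 6) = (l - 5)^2*(l + 3)*(l + 2)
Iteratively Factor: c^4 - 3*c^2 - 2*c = (c + 1)*(c^3 - c^2 - 2*c) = (c - 2)*(c + 1)*(c^2 + c) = c*(c - 2)*(c + 1)*(c + 1)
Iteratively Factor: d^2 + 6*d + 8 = (d + 4)*(d + 2)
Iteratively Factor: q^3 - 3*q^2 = (q)*(q^2 - 3*q) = q*(q - 3)*(q)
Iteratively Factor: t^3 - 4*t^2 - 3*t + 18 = (t - 3)*(t^2 - t - 6) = (t - 3)*(t + 2)*(t - 3)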